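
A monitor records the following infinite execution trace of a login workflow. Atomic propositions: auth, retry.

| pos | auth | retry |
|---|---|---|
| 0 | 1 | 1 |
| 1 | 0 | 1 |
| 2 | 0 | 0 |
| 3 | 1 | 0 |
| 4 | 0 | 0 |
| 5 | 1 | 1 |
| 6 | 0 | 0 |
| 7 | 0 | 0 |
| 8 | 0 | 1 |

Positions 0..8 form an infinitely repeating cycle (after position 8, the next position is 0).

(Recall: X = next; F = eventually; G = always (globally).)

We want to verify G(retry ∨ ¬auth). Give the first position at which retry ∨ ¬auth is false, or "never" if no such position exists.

3

Check retry ∨ ¬auth at each position in order: 0 ✓, 1 ✓, 2 ✓.
At position 3 the labels are {auth}, so retry ∨ ¬auth is false there. This is the first violation.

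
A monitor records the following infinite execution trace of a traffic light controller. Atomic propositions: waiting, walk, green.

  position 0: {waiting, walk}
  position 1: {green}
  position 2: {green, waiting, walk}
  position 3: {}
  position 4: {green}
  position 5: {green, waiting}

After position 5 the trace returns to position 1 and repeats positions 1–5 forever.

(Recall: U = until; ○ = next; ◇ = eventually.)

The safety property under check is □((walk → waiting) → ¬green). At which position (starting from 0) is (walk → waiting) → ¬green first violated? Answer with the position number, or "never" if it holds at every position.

1

Check (walk → waiting) → ¬green at each position in order: 0 ✓.
At position 1 the labels are {green}, so (walk → waiting) → ¬green is false there. This is the first violation.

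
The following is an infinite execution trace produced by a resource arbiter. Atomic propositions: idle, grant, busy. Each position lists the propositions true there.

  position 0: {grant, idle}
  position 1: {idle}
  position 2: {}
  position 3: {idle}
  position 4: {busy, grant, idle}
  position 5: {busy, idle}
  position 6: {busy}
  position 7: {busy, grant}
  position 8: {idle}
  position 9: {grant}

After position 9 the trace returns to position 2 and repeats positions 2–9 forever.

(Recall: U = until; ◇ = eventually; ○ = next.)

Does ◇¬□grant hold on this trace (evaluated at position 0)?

Yes

¬□grant holds at position 0, which is reachable from 0, so ◇¬□grant holds.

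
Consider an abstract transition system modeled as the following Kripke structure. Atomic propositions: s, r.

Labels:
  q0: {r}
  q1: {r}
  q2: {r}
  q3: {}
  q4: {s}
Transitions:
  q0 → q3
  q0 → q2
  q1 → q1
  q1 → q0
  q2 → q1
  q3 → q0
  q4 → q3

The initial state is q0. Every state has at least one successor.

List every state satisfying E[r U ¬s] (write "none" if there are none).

States satisfying r: {q0, q1, q2}.
States satisfying ¬s: {q0, q1, q2, q3}.
States satisfying E[r U ¬s]: {q0, q1, q2, q3}.

{q0, q1, q2, q3}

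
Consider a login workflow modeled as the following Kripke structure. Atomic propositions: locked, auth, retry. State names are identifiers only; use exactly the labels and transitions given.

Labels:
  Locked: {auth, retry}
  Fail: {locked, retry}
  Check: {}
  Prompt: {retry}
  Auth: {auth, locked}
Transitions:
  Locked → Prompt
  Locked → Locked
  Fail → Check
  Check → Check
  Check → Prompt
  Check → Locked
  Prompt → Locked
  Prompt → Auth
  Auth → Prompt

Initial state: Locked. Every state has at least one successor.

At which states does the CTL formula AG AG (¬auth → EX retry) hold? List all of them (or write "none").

States satisfying AG (¬auth → EX retry): {Locked, Check, Prompt, Auth}.
States satisfying AG AG (¬auth → EX retry): {Locked, Check, Prompt, Auth}.

{Locked, Check, Prompt, Auth}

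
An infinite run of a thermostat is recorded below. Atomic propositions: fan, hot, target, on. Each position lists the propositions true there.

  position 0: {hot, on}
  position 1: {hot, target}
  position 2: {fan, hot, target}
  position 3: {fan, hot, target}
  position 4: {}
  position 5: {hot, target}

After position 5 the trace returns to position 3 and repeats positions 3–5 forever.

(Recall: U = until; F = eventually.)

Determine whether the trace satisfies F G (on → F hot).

G (on → F hot) holds at position 0, which is reachable from 0, so F G (on → F hot) holds.

Satisfied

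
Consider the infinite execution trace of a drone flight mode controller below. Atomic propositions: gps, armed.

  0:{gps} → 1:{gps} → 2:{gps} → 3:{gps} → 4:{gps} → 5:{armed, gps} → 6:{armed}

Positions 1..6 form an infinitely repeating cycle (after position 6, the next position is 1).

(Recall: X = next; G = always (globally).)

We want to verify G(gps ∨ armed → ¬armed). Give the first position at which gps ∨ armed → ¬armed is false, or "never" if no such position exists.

5

Check gps ∨ armed → ¬armed at each position in order: 0 ✓, 1 ✓, 2 ✓, 3 ✓, 4 ✓.
At position 5 the labels are {armed, gps}, so gps ∨ armed → ¬armed is false there. This is the first violation.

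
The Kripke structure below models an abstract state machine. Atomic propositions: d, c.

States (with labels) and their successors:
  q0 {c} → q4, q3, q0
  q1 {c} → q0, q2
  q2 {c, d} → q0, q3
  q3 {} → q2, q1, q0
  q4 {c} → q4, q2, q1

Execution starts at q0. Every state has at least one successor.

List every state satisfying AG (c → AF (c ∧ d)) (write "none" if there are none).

none

States satisfying c → AF (c ∧ d): {q2, q3}.
States satisfying AG (c → AF (c ∧ d)): ∅.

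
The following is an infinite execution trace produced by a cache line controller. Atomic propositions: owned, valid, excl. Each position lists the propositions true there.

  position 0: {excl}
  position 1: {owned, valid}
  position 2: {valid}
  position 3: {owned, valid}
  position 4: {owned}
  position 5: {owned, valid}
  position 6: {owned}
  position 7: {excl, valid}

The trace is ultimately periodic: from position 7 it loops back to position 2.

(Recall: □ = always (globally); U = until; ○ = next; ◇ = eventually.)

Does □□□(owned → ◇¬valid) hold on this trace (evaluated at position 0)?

□□(owned → ◇¬valid) holds at every position 0..7, and those are all positions ever visited, so □□□(owned → ◇¬valid) holds.

Satisfied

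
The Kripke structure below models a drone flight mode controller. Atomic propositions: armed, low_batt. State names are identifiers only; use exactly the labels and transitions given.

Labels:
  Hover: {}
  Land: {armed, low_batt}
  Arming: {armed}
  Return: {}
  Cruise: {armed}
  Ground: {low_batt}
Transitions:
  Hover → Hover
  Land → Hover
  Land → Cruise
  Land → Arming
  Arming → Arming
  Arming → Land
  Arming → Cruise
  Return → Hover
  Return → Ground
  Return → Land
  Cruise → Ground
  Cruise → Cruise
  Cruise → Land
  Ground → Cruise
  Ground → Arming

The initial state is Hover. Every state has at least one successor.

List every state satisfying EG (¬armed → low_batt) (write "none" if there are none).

{Land, Arming, Cruise, Ground}

States satisfying ¬armed → low_batt: {Land, Arming, Cruise, Ground}.
States satisfying EG (¬armed → low_batt): {Land, Arming, Cruise, Ground}.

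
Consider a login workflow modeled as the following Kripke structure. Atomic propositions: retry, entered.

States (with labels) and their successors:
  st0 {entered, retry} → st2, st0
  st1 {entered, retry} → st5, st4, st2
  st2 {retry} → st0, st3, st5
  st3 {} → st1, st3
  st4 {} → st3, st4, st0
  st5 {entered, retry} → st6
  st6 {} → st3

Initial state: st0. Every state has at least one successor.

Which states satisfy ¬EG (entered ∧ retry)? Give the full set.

States satisfying entered ∧ retry: {st0, st1, st5}.
States satisfying EG (entered ∧ retry): {st0}.
States satisfying ¬EG (entered ∧ retry): {st1, st2, st3, st4, st5, st6}.

{st1, st2, st3, st4, st5, st6}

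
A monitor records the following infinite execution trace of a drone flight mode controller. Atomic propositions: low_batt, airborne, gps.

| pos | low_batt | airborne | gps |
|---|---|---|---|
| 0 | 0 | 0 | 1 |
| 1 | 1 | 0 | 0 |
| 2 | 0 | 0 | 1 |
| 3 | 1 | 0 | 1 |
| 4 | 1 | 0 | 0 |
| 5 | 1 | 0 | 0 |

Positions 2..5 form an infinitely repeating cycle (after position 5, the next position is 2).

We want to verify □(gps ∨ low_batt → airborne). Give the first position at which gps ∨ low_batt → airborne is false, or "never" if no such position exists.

0

At position 0 the labels are {gps}, so gps ∨ low_batt → airborne is false there. This is the first violation.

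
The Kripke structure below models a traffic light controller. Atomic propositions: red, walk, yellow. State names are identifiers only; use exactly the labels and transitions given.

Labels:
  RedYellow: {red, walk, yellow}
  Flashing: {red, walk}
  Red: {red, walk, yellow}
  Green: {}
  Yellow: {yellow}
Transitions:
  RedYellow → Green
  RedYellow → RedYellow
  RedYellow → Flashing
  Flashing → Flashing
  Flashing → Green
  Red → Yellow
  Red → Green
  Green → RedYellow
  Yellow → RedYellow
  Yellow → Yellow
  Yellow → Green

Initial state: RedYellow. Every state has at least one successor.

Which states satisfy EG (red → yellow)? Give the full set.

{RedYellow, Red, Green, Yellow}

States satisfying red → yellow: {RedYellow, Red, Green, Yellow}.
States satisfying EG (red → yellow): {RedYellow, Red, Green, Yellow}.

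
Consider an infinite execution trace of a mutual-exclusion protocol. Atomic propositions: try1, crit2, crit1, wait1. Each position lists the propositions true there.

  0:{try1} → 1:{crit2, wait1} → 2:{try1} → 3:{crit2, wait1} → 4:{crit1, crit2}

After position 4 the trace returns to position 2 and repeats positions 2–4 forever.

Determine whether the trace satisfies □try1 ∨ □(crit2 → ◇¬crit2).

Yes

try1 must hold at every position from 0 onward. It fails at position 1, so □try1 is false.
crit2 → ◇¬crit2 holds at every position 0..4, and those are all positions ever visited, so □(crit2 → ◇¬crit2) holds.
Positions where crit2 holds: 1, 3, 4.
Check ◇¬crit2 at each: 1→ok, 3→ok, 4→ok.
At position 0: □try1 is false; □(crit2 → ◇¬crit2) is true; so □try1 ∨ □(crit2 → ◇¬crit2) is true.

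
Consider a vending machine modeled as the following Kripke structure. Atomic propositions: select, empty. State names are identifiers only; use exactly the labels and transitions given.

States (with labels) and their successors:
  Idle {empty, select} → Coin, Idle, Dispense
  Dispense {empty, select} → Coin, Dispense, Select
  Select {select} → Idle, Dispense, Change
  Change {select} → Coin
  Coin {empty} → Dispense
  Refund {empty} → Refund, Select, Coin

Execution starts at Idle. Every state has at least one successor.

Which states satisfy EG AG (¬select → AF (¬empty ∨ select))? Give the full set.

States satisfying AG (¬select → AF (¬empty ∨ select)): {Idle, Dispense, Select, Change, Coin}.
States satisfying EG AG (¬select → AF (¬empty ∨ select)): {Idle, Dispense, Select, Change, Coin}.

{Idle, Dispense, Select, Change, Coin}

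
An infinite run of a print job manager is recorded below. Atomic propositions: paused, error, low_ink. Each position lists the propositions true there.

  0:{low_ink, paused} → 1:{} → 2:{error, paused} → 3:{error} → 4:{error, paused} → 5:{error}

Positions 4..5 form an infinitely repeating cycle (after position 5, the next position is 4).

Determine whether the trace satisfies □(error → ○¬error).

error → ○¬error must hold at every position from 0 onward. It fails at position 2, so □(error → ○¬error) is false.
Positions where error holds: 2, 3, 4, 5.
Check ○¬error at each: 2→fails, 3→fails, 4→fails, 5→fails.

Violated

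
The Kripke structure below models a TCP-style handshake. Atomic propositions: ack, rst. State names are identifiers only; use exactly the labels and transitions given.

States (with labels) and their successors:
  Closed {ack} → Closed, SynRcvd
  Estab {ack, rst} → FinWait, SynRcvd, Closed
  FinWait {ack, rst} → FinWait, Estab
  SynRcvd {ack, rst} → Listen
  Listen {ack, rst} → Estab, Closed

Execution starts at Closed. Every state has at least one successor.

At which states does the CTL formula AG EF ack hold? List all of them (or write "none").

{Closed, Estab, FinWait, SynRcvd, Listen}

States satisfying EF ack: {Closed, Estab, FinWait, SynRcvd, Listen}.
States satisfying AG EF ack: {Closed, Estab, FinWait, SynRcvd, Listen}.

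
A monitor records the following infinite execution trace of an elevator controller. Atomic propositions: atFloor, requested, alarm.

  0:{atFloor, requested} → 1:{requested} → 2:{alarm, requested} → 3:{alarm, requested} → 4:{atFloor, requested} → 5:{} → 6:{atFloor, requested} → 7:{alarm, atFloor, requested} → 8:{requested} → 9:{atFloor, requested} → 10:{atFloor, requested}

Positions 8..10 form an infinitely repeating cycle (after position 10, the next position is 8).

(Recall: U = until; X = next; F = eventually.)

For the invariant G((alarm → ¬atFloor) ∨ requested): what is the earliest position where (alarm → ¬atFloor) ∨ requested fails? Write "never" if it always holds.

never

(alarm → ¬atFloor) ∨ requested holds at every position 0..10, and those are all the positions the trace ever visits, so the invariant G((alarm → ¬atFloor) ∨ requested) is never violated.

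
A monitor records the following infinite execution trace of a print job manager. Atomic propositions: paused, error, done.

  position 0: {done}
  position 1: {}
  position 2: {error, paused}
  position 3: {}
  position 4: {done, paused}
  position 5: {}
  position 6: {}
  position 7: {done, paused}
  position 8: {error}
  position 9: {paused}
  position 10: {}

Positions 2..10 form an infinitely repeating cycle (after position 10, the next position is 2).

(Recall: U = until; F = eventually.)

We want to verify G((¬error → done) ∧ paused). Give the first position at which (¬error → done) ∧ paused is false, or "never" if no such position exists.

0

At position 0 the labels are {done}, so (¬error → done) ∧ paused is false there. This is the first violation.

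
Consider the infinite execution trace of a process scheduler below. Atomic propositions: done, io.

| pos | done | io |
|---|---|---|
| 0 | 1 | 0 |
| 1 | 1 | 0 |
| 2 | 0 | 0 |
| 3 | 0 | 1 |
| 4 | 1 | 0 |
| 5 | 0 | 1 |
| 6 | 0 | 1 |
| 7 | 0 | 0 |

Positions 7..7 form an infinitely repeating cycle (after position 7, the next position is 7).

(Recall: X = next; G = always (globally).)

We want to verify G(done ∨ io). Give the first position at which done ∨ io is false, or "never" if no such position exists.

Check done ∨ io at each position in order: 0 ✓, 1 ✓.
At position 2 the labels are {}, so done ∨ io is false there. This is the first violation.

2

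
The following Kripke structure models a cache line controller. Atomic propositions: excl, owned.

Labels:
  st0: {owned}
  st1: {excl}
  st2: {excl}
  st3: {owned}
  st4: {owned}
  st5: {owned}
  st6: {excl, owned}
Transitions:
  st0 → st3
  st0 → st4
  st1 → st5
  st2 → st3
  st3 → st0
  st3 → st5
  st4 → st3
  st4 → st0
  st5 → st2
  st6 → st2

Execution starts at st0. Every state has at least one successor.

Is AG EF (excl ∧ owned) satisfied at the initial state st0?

No

States satisfying EF (excl ∧ owned): {st6}.
States satisfying AG EF (excl ∧ owned): ∅.
st0 is reachable from st0 and violates EF (excl ∧ owned), so AG fails at st0.
st0 ∉ Sat(AG EF (excl ∧ owned)).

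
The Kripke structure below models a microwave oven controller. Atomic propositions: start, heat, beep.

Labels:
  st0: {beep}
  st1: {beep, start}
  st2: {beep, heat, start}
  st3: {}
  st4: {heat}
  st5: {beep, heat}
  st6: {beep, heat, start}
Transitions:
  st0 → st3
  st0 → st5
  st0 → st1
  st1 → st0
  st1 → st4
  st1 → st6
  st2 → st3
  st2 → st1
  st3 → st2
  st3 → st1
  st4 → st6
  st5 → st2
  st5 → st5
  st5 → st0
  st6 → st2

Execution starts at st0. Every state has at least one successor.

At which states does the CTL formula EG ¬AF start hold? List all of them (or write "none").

{st0, st5}

States satisfying ¬AF start: {st0, st5}.
States satisfying EG ¬AF start: {st0, st5}.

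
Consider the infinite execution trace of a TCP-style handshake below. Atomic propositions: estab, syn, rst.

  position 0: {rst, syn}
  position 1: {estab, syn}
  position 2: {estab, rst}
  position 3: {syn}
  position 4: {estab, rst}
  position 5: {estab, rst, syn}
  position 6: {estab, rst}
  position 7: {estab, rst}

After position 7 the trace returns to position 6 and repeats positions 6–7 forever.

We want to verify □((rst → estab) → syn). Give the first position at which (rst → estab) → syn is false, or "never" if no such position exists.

Check (rst → estab) → syn at each position in order: 0 ✓, 1 ✓.
At position 2 the labels are {estab, rst}, so (rst → estab) → syn is false there. This is the first violation.

2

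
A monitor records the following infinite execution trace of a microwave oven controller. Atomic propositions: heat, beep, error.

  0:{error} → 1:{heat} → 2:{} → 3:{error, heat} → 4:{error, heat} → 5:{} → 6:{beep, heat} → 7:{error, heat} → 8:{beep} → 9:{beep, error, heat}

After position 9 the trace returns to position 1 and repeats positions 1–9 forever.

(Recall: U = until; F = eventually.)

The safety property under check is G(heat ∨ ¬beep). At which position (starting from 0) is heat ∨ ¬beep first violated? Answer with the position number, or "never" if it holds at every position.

8

Check heat ∨ ¬beep at each position in order: 0 ✓, 1 ✓, 2 ✓, 3 ✓, 4 ✓, 5 ✓, 6 ✓, 7 ✓.
At position 8 the labels are {beep}, so heat ∨ ¬beep is false there. This is the first violation.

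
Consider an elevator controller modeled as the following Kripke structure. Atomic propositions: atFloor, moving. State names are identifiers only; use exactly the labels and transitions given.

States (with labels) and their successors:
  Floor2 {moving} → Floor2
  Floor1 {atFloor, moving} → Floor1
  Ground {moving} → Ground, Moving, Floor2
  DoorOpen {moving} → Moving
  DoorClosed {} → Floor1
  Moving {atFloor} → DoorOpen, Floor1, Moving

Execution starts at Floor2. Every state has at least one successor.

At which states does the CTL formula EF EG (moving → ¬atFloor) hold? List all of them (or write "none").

States satisfying EG (moving → ¬atFloor): {Floor2, Ground, DoorOpen, Moving}.
States satisfying EF EG (moving → ¬atFloor): {Floor2, Ground, DoorOpen, Moving}.

{Floor2, Ground, DoorOpen, Moving}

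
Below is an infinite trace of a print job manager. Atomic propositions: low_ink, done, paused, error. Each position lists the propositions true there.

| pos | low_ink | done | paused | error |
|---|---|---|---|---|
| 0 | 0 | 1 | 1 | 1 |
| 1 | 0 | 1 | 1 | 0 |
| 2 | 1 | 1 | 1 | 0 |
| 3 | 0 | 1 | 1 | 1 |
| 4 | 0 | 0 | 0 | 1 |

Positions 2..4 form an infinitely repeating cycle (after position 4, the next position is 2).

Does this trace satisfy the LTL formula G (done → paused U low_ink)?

done → paused U low_ink must hold at every position from 0 onward. It fails at position 3, so G (done → paused U low_ink) is false.
Positions where done holds: 0, 1, 2, 3.
Check paused U low_ink at each: 0→ok, 1→ok, 2→ok, 3→fails.

Violated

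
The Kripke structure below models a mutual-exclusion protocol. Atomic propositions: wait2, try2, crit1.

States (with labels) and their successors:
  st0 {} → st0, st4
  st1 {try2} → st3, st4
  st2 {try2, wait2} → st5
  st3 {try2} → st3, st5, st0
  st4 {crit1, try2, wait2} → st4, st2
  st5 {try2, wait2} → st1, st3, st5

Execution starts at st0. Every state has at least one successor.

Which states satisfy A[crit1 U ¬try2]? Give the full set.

States satisfying crit1: {st4}.
States satisfying ¬try2: {st0}.
States satisfying A[crit1 U ¬try2]: {st0}.

{st0}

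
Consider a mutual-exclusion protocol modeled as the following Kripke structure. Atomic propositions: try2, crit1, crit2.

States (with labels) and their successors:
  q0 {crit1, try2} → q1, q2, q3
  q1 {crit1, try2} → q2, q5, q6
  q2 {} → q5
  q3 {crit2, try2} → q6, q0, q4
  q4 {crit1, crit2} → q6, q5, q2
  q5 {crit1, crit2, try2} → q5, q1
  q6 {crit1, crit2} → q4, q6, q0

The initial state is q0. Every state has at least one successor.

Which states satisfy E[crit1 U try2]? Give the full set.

{q0, q1, q3, q4, q5, q6}

States satisfying crit1: {q0, q1, q4, q5, q6}.
States satisfying try2: {q0, q1, q3, q5}.
States satisfying E[crit1 U try2]: {q0, q1, q3, q4, q5, q6}.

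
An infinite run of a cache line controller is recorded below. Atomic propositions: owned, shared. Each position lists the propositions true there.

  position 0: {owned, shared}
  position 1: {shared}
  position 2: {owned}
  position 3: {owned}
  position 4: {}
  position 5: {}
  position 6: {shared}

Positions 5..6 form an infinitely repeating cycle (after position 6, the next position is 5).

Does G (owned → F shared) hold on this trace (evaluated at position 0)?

Yes

owned → F shared holds at every position 0..6, and those are all positions ever visited, so G (owned → F shared) holds.
Positions where owned holds: 0, 2, 3.
Check F shared at each: 0→ok, 2→ok, 3→ok.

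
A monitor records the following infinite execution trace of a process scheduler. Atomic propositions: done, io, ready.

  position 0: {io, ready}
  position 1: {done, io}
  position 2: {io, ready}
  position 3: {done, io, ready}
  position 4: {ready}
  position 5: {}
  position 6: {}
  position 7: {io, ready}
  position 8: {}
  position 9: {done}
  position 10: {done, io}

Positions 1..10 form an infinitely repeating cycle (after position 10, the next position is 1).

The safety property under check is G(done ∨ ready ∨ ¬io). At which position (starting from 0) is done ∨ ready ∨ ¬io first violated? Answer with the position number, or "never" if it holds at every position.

never

done ∨ ready ∨ ¬io holds at every position 0..10, and those are all the positions the trace ever visits, so the invariant G(done ∨ ready ∨ ¬io) is never violated.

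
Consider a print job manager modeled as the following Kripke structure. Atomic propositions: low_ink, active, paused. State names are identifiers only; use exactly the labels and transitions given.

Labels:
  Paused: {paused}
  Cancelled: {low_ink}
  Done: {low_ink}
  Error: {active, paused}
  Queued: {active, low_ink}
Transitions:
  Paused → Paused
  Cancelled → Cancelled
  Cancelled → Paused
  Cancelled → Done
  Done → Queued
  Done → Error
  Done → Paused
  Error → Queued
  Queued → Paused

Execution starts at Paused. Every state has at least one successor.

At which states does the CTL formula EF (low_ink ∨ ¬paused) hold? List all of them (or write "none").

States satisfying low_ink ∨ ¬paused: {Cancelled, Done, Queued}.
States satisfying EF (low_ink ∨ ¬paused): {Cancelled, Done, Error, Queued}.

{Cancelled, Done, Error, Queued}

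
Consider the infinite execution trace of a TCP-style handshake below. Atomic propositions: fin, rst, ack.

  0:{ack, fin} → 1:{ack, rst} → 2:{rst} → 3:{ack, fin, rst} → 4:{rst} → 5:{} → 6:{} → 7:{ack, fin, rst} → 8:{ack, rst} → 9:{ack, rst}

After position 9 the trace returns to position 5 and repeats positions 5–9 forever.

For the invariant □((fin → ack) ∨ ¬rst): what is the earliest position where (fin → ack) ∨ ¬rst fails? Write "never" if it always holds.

(fin → ack) ∨ ¬rst holds at every position 0..9, and those are all the positions the trace ever visits, so the invariant □((fin → ack) ∨ ¬rst) is never violated.

never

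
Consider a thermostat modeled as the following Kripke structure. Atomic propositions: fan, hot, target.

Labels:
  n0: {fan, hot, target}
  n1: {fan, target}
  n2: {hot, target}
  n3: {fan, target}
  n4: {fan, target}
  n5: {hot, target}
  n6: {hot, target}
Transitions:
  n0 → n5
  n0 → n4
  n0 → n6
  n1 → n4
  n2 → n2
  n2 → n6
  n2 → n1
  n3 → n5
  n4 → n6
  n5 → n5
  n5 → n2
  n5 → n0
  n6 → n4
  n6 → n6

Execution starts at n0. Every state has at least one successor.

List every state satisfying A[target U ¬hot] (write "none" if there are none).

{n1, n3, n4}

States satisfying target: {n0, n1, n2, n3, n4, n5, n6}.
States satisfying ¬hot: {n1, n3, n4}.
States satisfying A[target U ¬hot]: {n1, n3, n4}.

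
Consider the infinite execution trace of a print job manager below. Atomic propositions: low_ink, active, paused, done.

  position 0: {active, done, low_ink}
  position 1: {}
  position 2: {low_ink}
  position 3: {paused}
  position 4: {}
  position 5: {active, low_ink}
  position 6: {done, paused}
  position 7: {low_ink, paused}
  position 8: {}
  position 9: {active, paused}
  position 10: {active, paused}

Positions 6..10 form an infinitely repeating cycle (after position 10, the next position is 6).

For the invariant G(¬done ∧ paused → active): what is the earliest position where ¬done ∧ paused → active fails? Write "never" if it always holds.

3

Check ¬done ∧ paused → active at each position in order: 0 ✓, 1 ✓, 2 ✓.
At position 3 the labels are {paused}, so ¬done ∧ paused → active is false there. This is the first violation.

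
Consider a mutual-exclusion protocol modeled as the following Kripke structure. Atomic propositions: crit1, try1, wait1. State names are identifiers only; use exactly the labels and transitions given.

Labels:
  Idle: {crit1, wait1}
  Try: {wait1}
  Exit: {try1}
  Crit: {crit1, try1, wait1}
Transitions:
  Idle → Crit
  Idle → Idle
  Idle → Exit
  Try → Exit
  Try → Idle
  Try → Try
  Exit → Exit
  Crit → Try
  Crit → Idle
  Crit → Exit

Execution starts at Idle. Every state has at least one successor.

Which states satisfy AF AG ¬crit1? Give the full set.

{Exit}

States satisfying AG ¬crit1: {Exit}.
States satisfying AF AG ¬crit1: {Exit}.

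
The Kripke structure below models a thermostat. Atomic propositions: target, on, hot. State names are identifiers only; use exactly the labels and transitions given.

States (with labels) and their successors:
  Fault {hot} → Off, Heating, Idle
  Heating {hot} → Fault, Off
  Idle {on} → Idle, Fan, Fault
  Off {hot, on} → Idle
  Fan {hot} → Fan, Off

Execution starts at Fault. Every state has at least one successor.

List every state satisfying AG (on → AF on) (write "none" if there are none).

{Fault, Heating, Idle, Off, Fan}

States satisfying on → AF on: {Fault, Heating, Idle, Off, Fan}.
States satisfying AG (on → AF on): {Fault, Heating, Idle, Off, Fan}.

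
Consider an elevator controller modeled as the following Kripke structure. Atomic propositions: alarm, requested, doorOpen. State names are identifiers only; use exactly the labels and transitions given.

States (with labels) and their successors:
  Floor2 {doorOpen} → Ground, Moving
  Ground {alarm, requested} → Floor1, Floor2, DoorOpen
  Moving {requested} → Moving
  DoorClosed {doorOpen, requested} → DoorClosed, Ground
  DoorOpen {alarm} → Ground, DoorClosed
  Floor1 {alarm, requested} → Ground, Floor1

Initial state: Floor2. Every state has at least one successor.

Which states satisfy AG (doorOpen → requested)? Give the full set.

{Moving}

States satisfying doorOpen → requested: {Ground, Moving, DoorClosed, DoorOpen, Floor1}.
States satisfying AG (doorOpen → requested): {Moving}.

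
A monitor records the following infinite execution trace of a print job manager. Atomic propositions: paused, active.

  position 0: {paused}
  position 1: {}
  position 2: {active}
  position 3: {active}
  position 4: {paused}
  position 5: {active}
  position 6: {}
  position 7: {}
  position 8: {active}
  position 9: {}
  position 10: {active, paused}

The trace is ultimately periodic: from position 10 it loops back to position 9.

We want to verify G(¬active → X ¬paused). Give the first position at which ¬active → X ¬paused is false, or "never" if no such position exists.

Check ¬active → X ¬paused at each position in order: 0 ✓, 1 ✓, 2 ✓, 3 ✓, 4 ✓, 5 ✓, 6 ✓, 7 ✓, 8 ✓.
At position 9 the labels are {} and the next position 10 has {active, paused}, so ¬active → X ¬paused is false there. This is the first violation.

9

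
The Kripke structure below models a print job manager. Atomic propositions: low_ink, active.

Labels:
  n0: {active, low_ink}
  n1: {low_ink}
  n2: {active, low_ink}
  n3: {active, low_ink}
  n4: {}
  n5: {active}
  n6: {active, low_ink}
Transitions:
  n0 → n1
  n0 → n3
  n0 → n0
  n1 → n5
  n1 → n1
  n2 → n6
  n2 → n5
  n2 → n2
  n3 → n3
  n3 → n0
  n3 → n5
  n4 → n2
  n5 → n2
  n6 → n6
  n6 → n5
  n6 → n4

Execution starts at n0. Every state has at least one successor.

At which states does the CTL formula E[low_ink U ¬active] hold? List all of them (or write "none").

States satisfying low_ink: {n0, n1, n2, n3, n6}.
States satisfying ¬active: {n1, n4}.
States satisfying E[low_ink U ¬active]: {n0, n1, n2, n3, n4, n6}.

{n0, n1, n2, n3, n4, n6}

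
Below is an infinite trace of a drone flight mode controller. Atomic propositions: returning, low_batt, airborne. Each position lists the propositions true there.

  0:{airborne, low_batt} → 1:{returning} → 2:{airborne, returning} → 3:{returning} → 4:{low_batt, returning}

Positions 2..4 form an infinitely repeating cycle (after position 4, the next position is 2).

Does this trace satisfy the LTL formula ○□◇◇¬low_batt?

Satisfied

The position after 0 is 1; □◇◇¬low_batt is true there.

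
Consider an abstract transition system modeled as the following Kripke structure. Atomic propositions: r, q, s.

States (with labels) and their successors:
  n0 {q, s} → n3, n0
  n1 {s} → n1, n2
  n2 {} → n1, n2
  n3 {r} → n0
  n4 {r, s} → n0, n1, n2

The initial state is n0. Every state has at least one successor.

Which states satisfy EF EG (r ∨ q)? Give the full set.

{n0, n3, n4}

States satisfying EG (r ∨ q): {n0, n3, n4}.
States satisfying EF EG (r ∨ q): {n0, n3, n4}.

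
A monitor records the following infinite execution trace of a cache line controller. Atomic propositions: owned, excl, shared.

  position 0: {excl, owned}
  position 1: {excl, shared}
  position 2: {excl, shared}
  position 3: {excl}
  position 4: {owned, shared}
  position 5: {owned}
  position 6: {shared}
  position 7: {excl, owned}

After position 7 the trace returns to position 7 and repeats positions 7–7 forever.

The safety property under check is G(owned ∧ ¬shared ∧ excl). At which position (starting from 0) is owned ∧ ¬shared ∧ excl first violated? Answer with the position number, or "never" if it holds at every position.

Check owned ∧ ¬shared ∧ excl at each position in order: 0 ✓.
At position 1 the labels are {excl, shared}, so owned ∧ ¬shared ∧ excl is false there. This is the first violation.

1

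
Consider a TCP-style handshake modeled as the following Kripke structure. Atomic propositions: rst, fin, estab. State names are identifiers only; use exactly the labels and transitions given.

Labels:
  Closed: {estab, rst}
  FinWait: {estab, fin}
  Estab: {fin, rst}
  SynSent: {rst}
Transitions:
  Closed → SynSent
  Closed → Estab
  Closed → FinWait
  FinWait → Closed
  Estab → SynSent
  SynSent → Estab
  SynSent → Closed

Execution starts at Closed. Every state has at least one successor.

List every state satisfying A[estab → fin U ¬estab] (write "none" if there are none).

States satisfying estab → fin: {FinWait, Estab, SynSent}.
States satisfying ¬estab: {Estab, SynSent}.
States satisfying A[estab → fin U ¬estab]: {Estab, SynSent}.

{Estab, SynSent}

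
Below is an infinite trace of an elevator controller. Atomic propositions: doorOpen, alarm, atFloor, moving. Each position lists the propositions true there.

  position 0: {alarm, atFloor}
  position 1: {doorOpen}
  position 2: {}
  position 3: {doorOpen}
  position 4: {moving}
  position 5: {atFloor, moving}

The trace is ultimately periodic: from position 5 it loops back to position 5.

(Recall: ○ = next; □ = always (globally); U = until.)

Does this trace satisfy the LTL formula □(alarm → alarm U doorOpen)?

Holds

alarm → alarm U doorOpen holds at every position 0..5, and those are all positions ever visited, so □(alarm → alarm U doorOpen) holds.
Positions where alarm holds: 0.
Check alarm U doorOpen at each: 0→ok.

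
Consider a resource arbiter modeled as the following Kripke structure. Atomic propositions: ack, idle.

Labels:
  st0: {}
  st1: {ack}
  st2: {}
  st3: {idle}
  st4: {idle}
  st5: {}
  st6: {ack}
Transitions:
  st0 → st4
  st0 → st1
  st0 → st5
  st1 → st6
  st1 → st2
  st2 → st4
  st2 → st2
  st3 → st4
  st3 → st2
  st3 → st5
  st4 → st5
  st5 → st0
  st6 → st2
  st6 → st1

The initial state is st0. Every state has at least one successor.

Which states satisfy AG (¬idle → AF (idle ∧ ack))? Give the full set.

none

States satisfying ¬idle → AF (idle ∧ ack): {st3, st4}.
States satisfying AG (¬idle → AF (idle ∧ ack)): ∅.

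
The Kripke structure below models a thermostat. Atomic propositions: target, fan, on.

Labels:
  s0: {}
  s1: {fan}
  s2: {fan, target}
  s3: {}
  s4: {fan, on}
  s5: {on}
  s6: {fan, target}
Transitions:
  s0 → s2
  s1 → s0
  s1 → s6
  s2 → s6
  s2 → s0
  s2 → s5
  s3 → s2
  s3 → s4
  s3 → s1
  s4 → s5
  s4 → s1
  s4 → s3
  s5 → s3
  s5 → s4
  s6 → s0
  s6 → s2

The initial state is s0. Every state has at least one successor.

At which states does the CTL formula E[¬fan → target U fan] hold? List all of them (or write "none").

{s1, s2, s4, s6}

States satisfying ¬fan → target: {s1, s2, s4, s6}.
States satisfying fan: {s1, s2, s4, s6}.
States satisfying E[¬fan → target U fan]: {s1, s2, s4, s6}.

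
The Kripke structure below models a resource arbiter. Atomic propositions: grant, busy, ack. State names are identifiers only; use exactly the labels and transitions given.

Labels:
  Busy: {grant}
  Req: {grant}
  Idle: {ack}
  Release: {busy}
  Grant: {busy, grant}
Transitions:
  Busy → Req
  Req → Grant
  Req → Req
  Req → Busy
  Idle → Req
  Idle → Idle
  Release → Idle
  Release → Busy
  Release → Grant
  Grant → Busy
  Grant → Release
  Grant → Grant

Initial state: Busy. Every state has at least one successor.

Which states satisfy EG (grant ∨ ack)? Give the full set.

States satisfying grant ∨ ack: {Busy, Req, Idle, Grant}.
States satisfying EG (grant ∨ ack): {Busy, Req, Idle, Grant}.

{Busy, Req, Idle, Grant}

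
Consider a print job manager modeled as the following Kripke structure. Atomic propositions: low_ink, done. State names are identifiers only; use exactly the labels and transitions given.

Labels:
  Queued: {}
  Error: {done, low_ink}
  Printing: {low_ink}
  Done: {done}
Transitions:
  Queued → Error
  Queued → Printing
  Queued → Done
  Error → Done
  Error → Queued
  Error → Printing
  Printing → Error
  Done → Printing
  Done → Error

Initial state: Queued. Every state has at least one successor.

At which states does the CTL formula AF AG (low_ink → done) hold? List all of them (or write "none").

States satisfying AG (low_ink → done): ∅.
States satisfying AF AG (low_ink → done): ∅.

none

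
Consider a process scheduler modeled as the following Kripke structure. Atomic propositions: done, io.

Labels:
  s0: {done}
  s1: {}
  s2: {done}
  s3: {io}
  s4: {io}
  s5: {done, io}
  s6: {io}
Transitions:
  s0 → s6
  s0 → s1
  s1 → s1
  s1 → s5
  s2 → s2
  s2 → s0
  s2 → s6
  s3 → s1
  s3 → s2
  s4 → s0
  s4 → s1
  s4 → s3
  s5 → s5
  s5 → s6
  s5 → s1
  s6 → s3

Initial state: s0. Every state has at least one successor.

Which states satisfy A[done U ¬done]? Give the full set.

States satisfying done: {s0, s2, s5}.
States satisfying ¬done: {s1, s3, s4, s6}.
States satisfying A[done U ¬done]: {s0, s1, s3, s4, s6}.

{s0, s1, s3, s4, s6}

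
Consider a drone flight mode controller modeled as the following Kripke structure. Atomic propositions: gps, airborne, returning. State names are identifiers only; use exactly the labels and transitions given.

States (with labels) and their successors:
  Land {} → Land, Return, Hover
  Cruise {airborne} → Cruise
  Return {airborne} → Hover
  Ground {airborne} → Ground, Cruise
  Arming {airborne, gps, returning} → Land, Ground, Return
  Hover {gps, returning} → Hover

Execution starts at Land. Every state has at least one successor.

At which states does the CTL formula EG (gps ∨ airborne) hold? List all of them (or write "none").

{Cruise, Return, Ground, Arming, Hover}

States satisfying gps ∨ airborne: {Cruise, Return, Ground, Arming, Hover}.
States satisfying EG (gps ∨ airborne): {Cruise, Return, Ground, Arming, Hover}.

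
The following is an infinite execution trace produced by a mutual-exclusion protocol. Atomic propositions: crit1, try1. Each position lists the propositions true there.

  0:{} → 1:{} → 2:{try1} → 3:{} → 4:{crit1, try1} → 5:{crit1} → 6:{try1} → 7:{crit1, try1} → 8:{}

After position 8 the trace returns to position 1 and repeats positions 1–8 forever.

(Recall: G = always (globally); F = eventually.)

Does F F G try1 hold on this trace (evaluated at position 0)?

Does not hold

F G try1 is false at every position 0..8, so it never becomes true and F F G try1 fails.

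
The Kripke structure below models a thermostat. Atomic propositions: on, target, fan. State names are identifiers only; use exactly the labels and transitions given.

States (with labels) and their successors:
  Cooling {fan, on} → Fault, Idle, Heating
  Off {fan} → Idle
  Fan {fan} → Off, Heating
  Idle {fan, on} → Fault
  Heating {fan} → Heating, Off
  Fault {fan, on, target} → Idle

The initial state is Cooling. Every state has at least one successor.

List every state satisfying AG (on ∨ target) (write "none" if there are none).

States satisfying on ∨ target: {Cooling, Idle, Fault}.
States satisfying AG (on ∨ target): {Idle, Fault}.

{Idle, Fault}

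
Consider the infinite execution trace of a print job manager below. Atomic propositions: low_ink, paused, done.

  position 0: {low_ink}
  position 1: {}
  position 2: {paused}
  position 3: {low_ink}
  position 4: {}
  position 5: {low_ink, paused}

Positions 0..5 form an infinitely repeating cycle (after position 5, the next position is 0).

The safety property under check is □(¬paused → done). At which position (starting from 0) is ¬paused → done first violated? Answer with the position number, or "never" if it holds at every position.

0

At position 0 the labels are {low_ink}, so ¬paused → done is false there. This is the first violation.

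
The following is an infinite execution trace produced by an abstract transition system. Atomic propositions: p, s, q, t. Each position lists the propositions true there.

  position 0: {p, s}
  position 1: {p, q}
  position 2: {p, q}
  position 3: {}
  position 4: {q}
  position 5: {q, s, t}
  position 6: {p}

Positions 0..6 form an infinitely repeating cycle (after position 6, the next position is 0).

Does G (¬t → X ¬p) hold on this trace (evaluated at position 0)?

¬t → X ¬p must hold at every position from 0 onward. It fails at position 0, so G (¬t → X ¬p) is false.
Positions where ¬t holds: 0, 1, 2, 3, 4, 6.
Check X ¬p at each: 0→fails, 1→fails, 2→ok, 3→ok, 4→ok, 6→fails.

No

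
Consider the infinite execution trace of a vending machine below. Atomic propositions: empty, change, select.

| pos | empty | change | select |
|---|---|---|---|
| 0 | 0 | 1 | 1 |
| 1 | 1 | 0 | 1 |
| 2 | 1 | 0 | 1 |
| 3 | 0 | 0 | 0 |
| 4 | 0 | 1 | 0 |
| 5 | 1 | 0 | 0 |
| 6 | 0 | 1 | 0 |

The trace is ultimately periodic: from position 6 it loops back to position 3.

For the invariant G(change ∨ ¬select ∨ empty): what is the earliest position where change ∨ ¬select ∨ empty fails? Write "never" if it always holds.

change ∨ ¬select ∨ empty holds at every position 0..6, and those are all the positions the trace ever visits, so the invariant G(change ∨ ¬select ∨ empty) is never violated.

never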